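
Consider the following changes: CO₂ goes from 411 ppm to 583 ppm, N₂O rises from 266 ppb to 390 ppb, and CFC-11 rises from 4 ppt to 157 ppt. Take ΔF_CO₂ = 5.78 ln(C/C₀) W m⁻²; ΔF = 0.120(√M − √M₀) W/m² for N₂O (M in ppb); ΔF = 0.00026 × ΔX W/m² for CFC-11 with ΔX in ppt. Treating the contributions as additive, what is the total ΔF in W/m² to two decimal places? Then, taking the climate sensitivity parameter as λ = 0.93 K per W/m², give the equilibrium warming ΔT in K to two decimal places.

ΔF = 2.47 W/m²; ΔT = 2.30 K

CO₂: 5.78 × ln(583/411) = 5.78 × ln(1.41849) = 5.78 × 0.34959 = 2.0206 W/m².
N₂O: 0.120 × (√390 − √266) = 0.120 × (19.7484 − 16.3095) = 0.120 × 3.4389 = 0.4127 W/m².
CFC-11: ΔF = 0.00026 × (157 − 4) = 0.00026 × 153 = 0.0398 W/m².
Total ΔF = 2.0206 + 0.4127 + 0.0398 = 2.4731 W/m².
ΔT = λ ΔF = 0.93 × 2.47 = 2.2971 K.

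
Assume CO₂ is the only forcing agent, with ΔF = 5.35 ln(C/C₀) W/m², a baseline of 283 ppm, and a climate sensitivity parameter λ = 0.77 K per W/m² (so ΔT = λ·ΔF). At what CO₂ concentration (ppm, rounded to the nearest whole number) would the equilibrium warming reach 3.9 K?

Required forcing: ΔF = ΔT/λ = 3.9/0.77 = 5.0649 W/m².
Then ln(C/283) = ΔF/5.35 = 5.0649/5.35 = 0.94671.
So C = 283 × e^0.94671 = 283 × 2.57722 = 729.35 ppm.

C ≈ 729 ppm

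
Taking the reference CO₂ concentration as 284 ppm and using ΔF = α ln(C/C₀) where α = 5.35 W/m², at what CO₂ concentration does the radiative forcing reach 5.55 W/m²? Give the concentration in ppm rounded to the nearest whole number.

Set 5.35 ln(C/284) = 5.55, so ln(C/284) = 5.55/5.35 = 1.03738.
Then C/284 = e^1.03738 = 2.82181, giving C = 284 × 2.82181 = 801.39 ppm.

C ≈ 801 ppm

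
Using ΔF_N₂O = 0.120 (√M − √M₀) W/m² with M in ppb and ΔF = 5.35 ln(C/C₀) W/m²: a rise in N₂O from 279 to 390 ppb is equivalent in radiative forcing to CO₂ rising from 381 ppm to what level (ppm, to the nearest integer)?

N₂O forcing: 0.120 × (√390 − √279) = 0.120 × (19.7484 − 16.7033) = 0.120 × 3.0451 = 0.36541 W/m².
Set 5.35 ln(C/381) = 0.36541: ln(C/381) = 0.36541/5.35 = 0.06830, so C = 381 × e^0.06830 = 381 × 1.07069 = 407.93 ppm.

C ≈ 408 ppm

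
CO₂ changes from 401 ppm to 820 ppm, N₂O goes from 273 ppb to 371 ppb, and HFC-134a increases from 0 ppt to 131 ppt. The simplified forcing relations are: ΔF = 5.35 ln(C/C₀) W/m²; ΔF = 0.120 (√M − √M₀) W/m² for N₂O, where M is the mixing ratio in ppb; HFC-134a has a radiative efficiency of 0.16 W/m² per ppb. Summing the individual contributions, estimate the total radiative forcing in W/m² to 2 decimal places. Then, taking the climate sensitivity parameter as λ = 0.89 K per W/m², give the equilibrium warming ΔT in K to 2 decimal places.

ΔF = 4.18 W/m²; ΔT = 3.72 K

CO₂: 5.35 × ln(820/401) = 5.35 × ln(2.04489) = 5.35 × 0.71534 = 3.8271 W/m².
N₂O: 0.120 × (√371 − √273) = 0.120 × (19.2614 − 16.5227) = 0.120 × 2.7387 = 0.3286 W/m².
HFC-134a: Δ = 131 − 0 = 131 ppt = 0.131 ppb; ΔF = 0.16 × 0.131 = 0.0210 W/m².
Total ΔF = 3.8271 + 0.3286 + 0.0210 = 4.1767 W/m².
ΔT = λ ΔF = 0.89 × 4.18 = 3.7202 K.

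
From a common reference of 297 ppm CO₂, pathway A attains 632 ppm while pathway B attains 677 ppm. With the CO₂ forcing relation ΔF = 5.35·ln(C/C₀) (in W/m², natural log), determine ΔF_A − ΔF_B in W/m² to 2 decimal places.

ΔF_A − ΔF_B = -0.37 W/m²

ΔF_A = 5.35 ln(632/297) = 5.35 × 0.75516 = 4.0401 W/m².
ΔF_B = 5.35 ln(677/297) = 5.35 × 0.82394 = 4.4081 W/m².
Difference: 4.0401 − 4.4081 = -0.3680 W/m².
(Equivalently, ΔF_A − ΔF_B = 5.35 ln(632/677) = 5.35 × -0.06878 = -0.3680 W/m².)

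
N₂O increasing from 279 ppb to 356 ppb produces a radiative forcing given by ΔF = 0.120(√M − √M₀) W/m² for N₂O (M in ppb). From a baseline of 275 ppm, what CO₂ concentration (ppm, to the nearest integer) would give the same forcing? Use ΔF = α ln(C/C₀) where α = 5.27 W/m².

C ≈ 289 ppm

N₂O forcing: 0.120 × (√356 − √279) = 0.120 × (18.8680 − 16.7033) = 0.120 × 2.1647 = 0.25976 W/m².
Set 5.27 ln(C/275) = 0.25976: ln(C/275) = 0.25976/5.27 = 0.04929, so C = 275 × e^0.04929 = 275 × 1.05052 = 288.89 ppm.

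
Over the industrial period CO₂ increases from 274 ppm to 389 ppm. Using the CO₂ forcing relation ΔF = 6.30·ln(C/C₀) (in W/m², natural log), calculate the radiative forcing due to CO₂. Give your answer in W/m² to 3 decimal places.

ΔF = 2.208 W/m²

CO₂: 6.30 × ln(389/274) = 6.30 × ln(1.41971) = 6.30 × 0.35045 = 2.2078 W/m².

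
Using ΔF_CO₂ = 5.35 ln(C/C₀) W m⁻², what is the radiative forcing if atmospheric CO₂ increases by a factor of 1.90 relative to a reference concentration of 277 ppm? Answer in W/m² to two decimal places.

ΔF = 5.35 × ln(1.90) = 5.35 × 0.64185 = 3.4339 W/m².

ΔF = 3.43 W/m²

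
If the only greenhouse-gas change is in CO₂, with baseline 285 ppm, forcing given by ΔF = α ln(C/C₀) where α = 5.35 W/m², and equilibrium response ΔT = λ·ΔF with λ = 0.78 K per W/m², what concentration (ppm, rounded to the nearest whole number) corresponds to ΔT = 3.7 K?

Required forcing: ΔF = ΔT/λ = 3.7/0.78 = 4.7436 W/m².
Then ln(C/285) = ΔF/5.35 = 4.7436/5.35 = 0.88665.
So C = 285 × e^0.88665 = 285 × 2.42699 = 691.69 ppm.

C ≈ 692 ppm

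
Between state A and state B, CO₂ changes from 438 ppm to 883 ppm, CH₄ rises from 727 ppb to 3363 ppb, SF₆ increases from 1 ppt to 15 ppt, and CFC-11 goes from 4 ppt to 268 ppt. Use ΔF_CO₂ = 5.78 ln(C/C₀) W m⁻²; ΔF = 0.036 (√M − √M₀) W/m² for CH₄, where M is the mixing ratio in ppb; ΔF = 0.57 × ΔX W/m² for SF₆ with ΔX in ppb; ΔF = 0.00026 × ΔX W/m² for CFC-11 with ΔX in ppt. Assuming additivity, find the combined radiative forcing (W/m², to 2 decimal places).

ΔF = 5.25 W/m²

CO₂: 5.78 × ln(883/438) = 5.78 × ln(2.01598) = 5.78 × 0.70111 = 4.0524 W/m².
CH₄: 0.036 × (√3363 − √727) = 0.036 × (57.9914 − 26.9629) = 0.036 × 31.0285 = 1.1170 W/m².
SF₆: Δ = 15 − 1 = 14 ppt = 0.014 ppb; ΔF = 0.57 × 0.014 = 0.0080 W/m².
CFC-11: ΔF = 0.00026 × (268 − 4) = 0.00026 × 264 = 0.0686 W/m².
Total ΔF = 4.0524 + 1.1170 + 0.0080 + 0.0686 = 5.2460 W/m².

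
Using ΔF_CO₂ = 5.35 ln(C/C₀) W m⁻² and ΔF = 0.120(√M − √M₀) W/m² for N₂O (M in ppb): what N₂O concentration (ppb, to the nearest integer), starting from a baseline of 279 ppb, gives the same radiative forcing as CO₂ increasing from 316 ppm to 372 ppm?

CO₂ forcing: 5.35 × ln(372/316) = 5.35 × 0.163152 = 0.87286 W/m².
Set 0.120(√M − √279) = 0.87286: √M = 0.87286/0.120 + √279 = 7.2738 + 16.7033 = 23.9771.
M = (23.9771)² = 574.90 ppb.

M ≈ 575 ppb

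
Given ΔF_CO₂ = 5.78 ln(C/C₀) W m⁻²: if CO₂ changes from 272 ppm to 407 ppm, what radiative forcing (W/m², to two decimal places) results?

ΔF = 2.33 W/m²

CO₂: 5.78 × ln(407/272) = 5.78 × ln(1.49632) = 5.78 × 0.40301 = 2.3294 W/m².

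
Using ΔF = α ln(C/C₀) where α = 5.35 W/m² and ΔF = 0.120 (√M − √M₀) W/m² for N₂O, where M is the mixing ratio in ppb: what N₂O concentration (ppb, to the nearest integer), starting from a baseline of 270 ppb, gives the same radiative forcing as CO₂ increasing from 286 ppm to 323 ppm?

CO₂ forcing: 5.35 × ln(323/286) = 5.35 × 0.121661 = 0.65089 W/m².
Set 0.120(√M − √270) = 0.65089: √M = 0.65089/0.120 + √270 = 5.4241 + 16.4317 = 21.8558.
M = (21.8558)² = 477.68 ppb.

M ≈ 478 ppb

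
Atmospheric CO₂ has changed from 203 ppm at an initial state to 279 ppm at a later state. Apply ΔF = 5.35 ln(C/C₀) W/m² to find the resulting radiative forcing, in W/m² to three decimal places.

CO₂: 5.35 × ln(279/203) = 5.35 × ln(1.37438) = 5.35 × 0.31800 = 1.7013 W/m².

ΔF = 1.701 W/m²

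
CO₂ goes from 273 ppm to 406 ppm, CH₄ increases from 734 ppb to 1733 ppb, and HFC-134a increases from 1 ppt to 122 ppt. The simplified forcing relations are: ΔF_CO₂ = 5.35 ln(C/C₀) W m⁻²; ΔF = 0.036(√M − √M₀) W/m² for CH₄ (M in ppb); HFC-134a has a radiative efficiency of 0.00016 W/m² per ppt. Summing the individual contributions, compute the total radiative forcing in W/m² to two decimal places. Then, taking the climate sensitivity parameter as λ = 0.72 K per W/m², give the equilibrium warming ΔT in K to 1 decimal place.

CO₂: 5.35 × ln(406/273) = 5.35 × ln(1.48718) = 5.35 × 0.39688 = 2.1233 W/m².
CH₄: 0.036 × (√1733 − √734) = 0.036 × (41.6293 − 27.0924) = 0.036 × 14.5369 = 0.5233 W/m².
HFC-134a: ΔF = 0.00016 × (122 − 1) = 0.00016 × 121 = 0.0194 W/m².
Total ΔF = 2.1233 + 0.5233 + 0.0194 = 2.6660 W/m².
ΔT = λ ΔF = 0.72 × 2.67 = 1.9224 K.

ΔF = 2.67 W/m²; ΔT = 1.9 K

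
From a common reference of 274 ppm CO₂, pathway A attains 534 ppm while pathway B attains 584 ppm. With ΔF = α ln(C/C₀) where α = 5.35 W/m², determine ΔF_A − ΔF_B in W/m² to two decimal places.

ΔF_A = 5.35 ln(534/274) = 5.35 × 0.66727 = 3.5699 W/m².
ΔF_B = 5.35 ln(584/274) = 5.35 × 0.75677 = 4.0487 W/m².
Difference: 3.5699 − 4.0487 = -0.4788 W/m².

ΔF_A − ΔF_B = -0.48 W/m²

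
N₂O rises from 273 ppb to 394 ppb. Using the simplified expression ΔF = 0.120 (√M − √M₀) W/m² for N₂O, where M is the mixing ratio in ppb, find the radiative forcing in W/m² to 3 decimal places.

ΔF = 0.399 W/m²

N₂O: 0.120 × (√394 − √273) = 0.120 × (19.8494 − 16.5227) = 0.120 × 3.3267 = 0.3992 W/m².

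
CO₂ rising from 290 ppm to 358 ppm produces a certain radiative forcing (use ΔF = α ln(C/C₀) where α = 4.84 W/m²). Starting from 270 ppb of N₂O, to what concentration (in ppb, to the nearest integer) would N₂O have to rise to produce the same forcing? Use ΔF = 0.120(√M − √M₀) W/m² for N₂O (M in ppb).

CO₂ forcing: 4.84 × ln(358/290) = 4.84 × 0.210652 = 1.01956 W/m².
Set 0.120(√M − √270) = 1.01956: √M = 1.01956/0.120 + √270 = 8.4963 + 16.4317 = 24.9280.
M = (24.9280)² = 621.41 ppb.

M ≈ 621 ppb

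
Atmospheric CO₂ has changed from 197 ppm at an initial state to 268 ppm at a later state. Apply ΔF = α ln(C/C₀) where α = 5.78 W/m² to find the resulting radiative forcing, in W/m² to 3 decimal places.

ΔF = 1.779 W/m²

CO₂: 5.78 × ln(268/197) = 5.78 × ln(1.36041) = 5.78 × 0.30779 = 1.7790 W/m².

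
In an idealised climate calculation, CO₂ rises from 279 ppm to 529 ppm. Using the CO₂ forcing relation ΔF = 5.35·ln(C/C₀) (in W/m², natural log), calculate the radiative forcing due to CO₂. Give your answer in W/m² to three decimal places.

ΔF = 3.423 W/m²

CO₂: 5.35 × ln(529/279) = 5.35 × ln(1.89606) = 5.35 × 0.63978 = 3.4228 W/m².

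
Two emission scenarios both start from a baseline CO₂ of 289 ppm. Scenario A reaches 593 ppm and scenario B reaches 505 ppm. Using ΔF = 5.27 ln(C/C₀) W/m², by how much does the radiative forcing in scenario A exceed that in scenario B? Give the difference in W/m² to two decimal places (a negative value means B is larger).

ΔF_A − ΔF_B = 0.85 W/m²

ΔF_A = 5.27 ln(593/289) = 5.27 × 0.71877 = 3.7879 W/m².
ΔF_B = 5.27 ln(505/289) = 5.27 × 0.55813 = 2.9413 W/m².
Difference: 3.7879 − 2.9413 = 0.8466 W/m².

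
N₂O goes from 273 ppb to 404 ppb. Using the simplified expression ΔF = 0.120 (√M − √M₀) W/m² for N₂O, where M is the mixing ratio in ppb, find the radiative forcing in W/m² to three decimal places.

N₂O: 0.120 × (√404 − √273) = 0.120 × (20.0998 − 16.5227) = 0.120 × 3.5771 = 0.4293 W/m².

ΔF = 0.429 W/m²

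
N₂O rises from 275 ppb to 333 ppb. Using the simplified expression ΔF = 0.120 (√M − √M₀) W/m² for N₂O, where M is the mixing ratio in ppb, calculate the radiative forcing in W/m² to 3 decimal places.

N₂O: 0.120 × (√333 − √275) = 0.120 × (18.2483 − 16.5831) = 0.120 × 1.6652 = 0.1998 W/m².

ΔF = 0.200 W/m²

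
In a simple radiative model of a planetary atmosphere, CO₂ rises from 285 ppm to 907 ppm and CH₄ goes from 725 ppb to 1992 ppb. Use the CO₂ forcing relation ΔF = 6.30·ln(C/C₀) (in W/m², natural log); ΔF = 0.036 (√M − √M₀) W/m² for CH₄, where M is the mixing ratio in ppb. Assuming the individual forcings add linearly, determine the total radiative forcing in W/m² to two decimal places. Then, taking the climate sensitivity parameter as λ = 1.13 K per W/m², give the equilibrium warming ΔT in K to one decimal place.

CO₂: 6.30 × ln(907/285) = 6.30 × ln(3.18246) = 6.30 × 1.15765 = 7.2932 W/m².
CH₄: 0.036 × (√1992 − √725) = 0.036 × (44.6318 − 26.9258) = 0.036 × 17.7060 = 0.6374 W/m².
Total ΔF = 7.2932 + 0.6374 = 7.9306 W/m².
ΔT = λ ΔF = 1.13 × 7.93 = 8.9609 K.

ΔF = 7.93 W/m²; ΔT = 9.0 K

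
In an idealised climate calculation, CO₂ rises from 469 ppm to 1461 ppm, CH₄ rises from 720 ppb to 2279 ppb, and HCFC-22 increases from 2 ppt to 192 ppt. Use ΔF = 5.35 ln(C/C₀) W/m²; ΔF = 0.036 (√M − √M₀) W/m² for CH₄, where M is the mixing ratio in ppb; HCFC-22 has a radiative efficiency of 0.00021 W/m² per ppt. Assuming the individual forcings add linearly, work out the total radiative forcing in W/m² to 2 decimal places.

ΔF = 6.87 W/m²

CO₂: 5.35 × ln(1461/469) = 5.35 × ln(3.11514) = 5.35 × 1.13627 = 6.0790 W/m².
CH₄: 0.036 × (√2279 − √720) = 0.036 × (47.7389 − 26.8328) = 0.036 × 20.9061 = 0.7526 W/m².
HCFC-22: ΔF = 0.00021 × (192 − 2) = 0.00021 × 190 = 0.0399 W/m².
Total ΔF = 6.0790 + 0.7526 + 0.0399 = 6.8715 W/m².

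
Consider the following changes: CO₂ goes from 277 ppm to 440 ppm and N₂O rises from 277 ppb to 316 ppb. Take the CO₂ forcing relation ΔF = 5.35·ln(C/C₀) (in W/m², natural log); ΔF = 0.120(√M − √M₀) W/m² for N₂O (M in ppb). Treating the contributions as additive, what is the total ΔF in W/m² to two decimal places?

ΔF = 2.61 W/m²

CO₂: 5.35 × ln(440/277) = 5.35 × ln(1.58845) = 5.35 × 0.46276 = 2.4758 W/m².
N₂O: 0.120 × (√316 − √277) = 0.120 × (17.7764 − 16.6433) = 0.120 × 1.1331 = 0.1360 W/m².
Total ΔF = 2.4758 + 0.1360 = 2.6118 W/m².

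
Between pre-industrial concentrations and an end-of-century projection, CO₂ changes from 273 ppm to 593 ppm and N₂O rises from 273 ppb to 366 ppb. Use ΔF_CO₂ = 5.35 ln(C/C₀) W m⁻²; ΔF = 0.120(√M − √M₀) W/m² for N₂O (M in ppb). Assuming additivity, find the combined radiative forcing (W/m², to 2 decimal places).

ΔF = 4.46 W/m²

CO₂: 5.35 × ln(593/273) = 5.35 × ln(2.17216) = 5.35 × 0.77572 = 4.1501 W/m².
N₂O: 0.120 × (√366 − √273) = 0.120 × (19.1311 − 16.5227) = 0.120 × 2.6084 = 0.3130 W/m².
Total ΔF = 4.1501 + 0.3130 = 4.4631 W/m².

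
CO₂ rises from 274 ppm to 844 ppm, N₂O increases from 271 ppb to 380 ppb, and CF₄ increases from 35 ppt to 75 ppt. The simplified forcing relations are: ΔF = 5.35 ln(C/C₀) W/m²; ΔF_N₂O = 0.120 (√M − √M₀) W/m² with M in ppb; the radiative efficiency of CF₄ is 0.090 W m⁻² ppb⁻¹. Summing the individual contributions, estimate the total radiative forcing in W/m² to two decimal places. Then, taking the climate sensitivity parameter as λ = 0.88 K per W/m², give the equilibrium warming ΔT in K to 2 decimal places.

CO₂: 5.35 × ln(844/274) = 5.35 × ln(3.08029) = 5.35 × 1.12502 = 6.0189 W/m².
N₂O: 0.120 × (√380 − √271) = 0.120 × (19.4936 − 16.4621) = 0.120 × 3.0315 = 0.3638 W/m².
CF₄: Δ = 75 − 35 = 40 ppt = 0.040 ppb; ΔF = 0.090 × 0.040 = 0.0036 W/m².
Total ΔF = 6.0189 + 0.3638 + 0.0036 = 6.3863 W/m².
ΔT = λ ΔF = 0.88 × 6.39 = 5.6232 K.

ΔF = 6.39 W/m²; ΔT = 5.62 K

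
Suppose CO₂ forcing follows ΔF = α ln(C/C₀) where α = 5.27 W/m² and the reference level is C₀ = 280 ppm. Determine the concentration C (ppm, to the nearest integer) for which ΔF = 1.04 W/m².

C ≈ 341 ppm

Set 5.27 ln(C/280) = 1.04, so ln(C/280) = 1.04/5.27 = 0.19734.
Then C/280 = e^0.19734 = 1.21816, giving C = 280 × 1.21816 = 341.08 ppm.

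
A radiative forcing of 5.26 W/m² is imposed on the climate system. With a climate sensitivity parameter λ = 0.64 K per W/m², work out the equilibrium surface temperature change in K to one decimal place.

ΔT = λ ΔF = 0.64 × 5.26 = 3.3664 K.

ΔT = 3.4 K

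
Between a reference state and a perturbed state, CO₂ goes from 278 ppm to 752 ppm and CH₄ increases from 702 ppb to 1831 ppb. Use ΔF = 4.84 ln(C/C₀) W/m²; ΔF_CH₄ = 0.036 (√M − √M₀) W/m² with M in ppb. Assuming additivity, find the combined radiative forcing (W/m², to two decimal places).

ΔF = 5.40 W/m²

CO₂: 4.84 × ln(752/278) = 4.84 × ln(2.70504) = 4.84 × 0.99512 = 4.8164 W/m².
CH₄: 0.036 × (√1831 − √702) = 0.036 × (42.7902 − 26.4953) = 0.036 × 16.2949 = 0.5866 W/m².
Total ΔF = 4.8164 + 0.5866 = 5.4030 W/m².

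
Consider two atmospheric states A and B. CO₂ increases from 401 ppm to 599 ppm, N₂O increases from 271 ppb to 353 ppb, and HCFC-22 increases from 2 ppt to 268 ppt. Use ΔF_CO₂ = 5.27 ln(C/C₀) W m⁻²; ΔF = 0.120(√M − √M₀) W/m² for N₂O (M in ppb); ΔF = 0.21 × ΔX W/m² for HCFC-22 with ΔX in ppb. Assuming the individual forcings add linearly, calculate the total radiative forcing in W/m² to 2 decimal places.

ΔF = 2.45 W/m²

CO₂: 5.27 × ln(599/401) = 5.27 × ln(1.49377) = 5.27 × 0.40130 = 2.1149 W/m².
N₂O: 0.120 × (√353 − √271) = 0.120 × (18.7883 − 16.4621) = 0.120 × 2.3262 = 0.2791 W/m².
HCFC-22: Δ = 268 − 2 = 266 ppt = 0.266 ppb; ΔF = 0.21 × 0.266 = 0.0559 W/m².
Total ΔF = 2.1149 + 0.2791 + 0.0559 = 2.4499 W/m².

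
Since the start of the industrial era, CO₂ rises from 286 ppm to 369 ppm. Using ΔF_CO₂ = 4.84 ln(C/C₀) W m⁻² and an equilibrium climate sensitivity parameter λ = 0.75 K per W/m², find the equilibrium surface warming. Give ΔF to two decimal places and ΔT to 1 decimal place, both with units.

CO₂: 4.84 × ln(369/286) = 4.84 × ln(1.29021) = 4.84 × 0.25480 = 1.2332 W/m².
ΔT = λ ΔF = 0.75 × 1.23 = 0.9225 K.

ΔF = 1.23 W/m²; ΔT = 0.9 K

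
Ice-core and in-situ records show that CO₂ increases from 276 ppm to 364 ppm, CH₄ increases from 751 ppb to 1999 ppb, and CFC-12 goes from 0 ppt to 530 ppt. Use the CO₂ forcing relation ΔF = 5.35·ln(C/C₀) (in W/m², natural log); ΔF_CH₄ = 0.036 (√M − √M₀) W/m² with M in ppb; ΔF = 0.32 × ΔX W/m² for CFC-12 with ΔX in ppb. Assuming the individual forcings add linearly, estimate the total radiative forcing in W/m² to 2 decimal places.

ΔF = 2.27 W/m²

CO₂: 5.35 × ln(364/276) = 5.35 × ln(1.31884) = 5.35 × 0.27675 = 1.4806 W/m².
CH₄: 0.036 × (√1999 − √751) = 0.036 × (44.7102 − 27.4044) = 0.036 × 17.3058 = 0.6230 W/m².
CFC-12: Δ = 530 − 0 = 530 ppt = 0.530 ppb; ΔF = 0.32 × 0.530 = 0.1696 W/m².
Total ΔF = 1.4806 + 0.6230 + 0.1696 = 2.2732 W/m².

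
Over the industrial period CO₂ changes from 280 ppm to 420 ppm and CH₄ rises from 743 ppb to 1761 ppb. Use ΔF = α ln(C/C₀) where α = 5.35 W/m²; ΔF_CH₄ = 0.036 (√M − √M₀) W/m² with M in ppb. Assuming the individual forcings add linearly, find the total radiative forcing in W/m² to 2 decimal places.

CO₂: 5.35 × ln(420/280) = 5.35 × ln(1.50000) = 5.35 × 0.40547 = 2.1693 W/m².
CH₄: 0.036 × (√1761 − √743) = 0.036 × (41.9643 − 27.2580) = 0.036 × 14.7063 = 0.5294 W/m².
Total ΔF = 2.1693 + 0.5294 = 2.6987 W/m².

ΔF = 2.70 W/m²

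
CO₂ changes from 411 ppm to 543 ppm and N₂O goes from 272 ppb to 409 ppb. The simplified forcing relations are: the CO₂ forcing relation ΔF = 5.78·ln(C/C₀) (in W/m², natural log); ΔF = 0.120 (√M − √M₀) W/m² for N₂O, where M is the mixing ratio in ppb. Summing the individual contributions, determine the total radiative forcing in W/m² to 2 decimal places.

CO₂: 5.78 × ln(543/411) = 5.78 × ln(1.32117) = 5.78 × 0.27852 = 1.6098 W/m².
N₂O: 0.120 × (√409 − √272) = 0.120 × (20.2237 − 16.4924) = 0.120 × 3.7313 = 0.4478 W/m².
Total ΔF = 1.6098 + 0.4478 = 2.0576 W/m².

ΔF = 2.06 W/m²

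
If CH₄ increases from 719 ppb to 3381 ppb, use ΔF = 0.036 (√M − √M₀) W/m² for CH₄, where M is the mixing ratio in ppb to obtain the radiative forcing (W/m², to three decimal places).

ΔF = 1.128 W/m²

CH₄: 0.036 × (√3381 − √719) = 0.036 × (58.1464 − 26.8142) = 0.036 × 31.3322 = 1.1280 W/m².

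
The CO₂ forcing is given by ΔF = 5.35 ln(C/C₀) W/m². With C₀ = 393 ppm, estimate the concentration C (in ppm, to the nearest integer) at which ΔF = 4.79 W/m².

Set 5.35 ln(C/393) = 4.79, so ln(C/393) = 4.79/5.35 = 0.89533.
Then C/393 = e^0.89533 = 2.44814, giving C = 393 × 2.44814 = 962.12 ppm.

C ≈ 962 ppm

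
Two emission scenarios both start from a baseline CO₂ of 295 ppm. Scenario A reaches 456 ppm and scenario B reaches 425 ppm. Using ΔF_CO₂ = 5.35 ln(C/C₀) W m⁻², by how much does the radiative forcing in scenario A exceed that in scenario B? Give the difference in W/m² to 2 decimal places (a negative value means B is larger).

ΔF_A = 5.35 ln(456/295) = 5.35 × 0.43552 = 2.3300 W/m².
ΔF_B = 5.35 ln(425/295) = 5.35 × 0.36511 = 1.9533 W/m².
Difference: 2.3300 − 1.9533 = 0.3767 W/m².

ΔF_A − ΔF_B = 0.38 W/m²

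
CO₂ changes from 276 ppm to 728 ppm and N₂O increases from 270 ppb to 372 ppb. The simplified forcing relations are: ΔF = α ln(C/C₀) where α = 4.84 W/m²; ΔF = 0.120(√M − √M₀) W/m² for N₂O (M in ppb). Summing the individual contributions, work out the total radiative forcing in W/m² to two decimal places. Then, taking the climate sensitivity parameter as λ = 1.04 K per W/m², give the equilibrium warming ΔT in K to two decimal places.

ΔF = 5.04 W/m²; ΔT = 5.24 K

CO₂: 4.84 × ln(728/276) = 4.84 × ln(2.63768) = 4.84 × 0.96990 = 4.6943 W/m².
N₂O: 0.120 × (√372 − √270) = 0.120 × (19.2873 − 16.4317) = 0.120 × 2.8556 = 0.3427 W/m².
Total ΔF = 4.6943 + 0.3427 = 5.0370 W/m².
ΔT = λ ΔF = 1.04 × 5.04 = 5.2416 K.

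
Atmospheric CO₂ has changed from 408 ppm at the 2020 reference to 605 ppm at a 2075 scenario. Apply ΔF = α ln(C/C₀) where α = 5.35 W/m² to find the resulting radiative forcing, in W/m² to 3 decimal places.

ΔF = 2.108 W/m²

CO₂ absorption bands are partially saturated, so forcing scales with the logarithm of the concentration ratio.
CO₂: 5.35 × ln(605/408) = 5.35 × ln(1.48284) = 5.35 × 0.39396 = 2.1077 W/m².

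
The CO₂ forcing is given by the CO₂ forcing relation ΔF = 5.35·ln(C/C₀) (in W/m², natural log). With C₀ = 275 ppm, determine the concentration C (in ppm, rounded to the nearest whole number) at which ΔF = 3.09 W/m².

Set 5.35 ln(C/275) = 3.09, so ln(C/275) = 3.09/5.35 = 0.57757.
Then C/275 = e^0.57757 = 1.78170, giving C = 275 × 1.78170 = 489.97 ppm.

C ≈ 490 ppm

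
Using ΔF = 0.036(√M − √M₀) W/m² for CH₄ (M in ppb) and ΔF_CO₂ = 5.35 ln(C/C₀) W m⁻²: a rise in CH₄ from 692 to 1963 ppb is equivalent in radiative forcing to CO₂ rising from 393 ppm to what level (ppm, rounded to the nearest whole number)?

C ≈ 444 ppm

CH₄ forcing: 0.036 × (√1963 − √692) = 0.036 × (44.3058 − 26.3059) = 0.036 × 17.9999 = 0.64800 W/m².
Set 5.35 ln(C/393) = 0.64800: ln(C/393) = 0.64800/5.35 = 0.12112, so C = 393 × e^0.12112 = 393 × 1.12876 = 443.60 ppm.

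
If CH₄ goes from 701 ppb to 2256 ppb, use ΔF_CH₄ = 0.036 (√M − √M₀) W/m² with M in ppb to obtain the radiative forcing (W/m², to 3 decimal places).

CH₄: 0.036 × (√2256 − √701) = 0.036 × (47.4974 − 26.4764) = 0.036 × 21.0210 = 0.7568 W/m².

ΔF = 0.757 W/m²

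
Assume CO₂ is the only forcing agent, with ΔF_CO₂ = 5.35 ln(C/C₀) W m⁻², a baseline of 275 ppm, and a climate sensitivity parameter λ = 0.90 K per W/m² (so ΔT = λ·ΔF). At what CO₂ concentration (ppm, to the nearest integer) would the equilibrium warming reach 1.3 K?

C ≈ 360 ppm

Required forcing: ΔF = ΔT/λ = 1.3/0.90 = 1.4444 W/m².
Then ln(C/275) = ΔF/5.35 = 1.4444/5.35 = 0.26998.
So C = 275 × e^0.26998 = 275 × 1.30994 = 360.23 ppm.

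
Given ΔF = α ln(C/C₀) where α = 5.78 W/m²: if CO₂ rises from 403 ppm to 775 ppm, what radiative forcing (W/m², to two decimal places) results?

CO₂: 5.78 × ln(775/403) = 5.78 × ln(1.92308) = 5.78 × 0.65393 = 3.7797 W/m².

ΔF = 3.78 W/m²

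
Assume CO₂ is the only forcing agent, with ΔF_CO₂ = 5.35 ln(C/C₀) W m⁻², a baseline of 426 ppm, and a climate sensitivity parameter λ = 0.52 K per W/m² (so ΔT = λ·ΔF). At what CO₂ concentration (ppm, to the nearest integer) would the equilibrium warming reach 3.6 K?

Required forcing: ΔF = ΔT/λ = 3.6/0.52 = 6.9231 W/m².
Then ln(C/426) = ΔF/5.35 = 6.9231/5.35 = 1.29404.
So C = 426 × e^1.29404 = 426 × 3.64749 = 1553.83 ppm.

C ≈ 1554 ppm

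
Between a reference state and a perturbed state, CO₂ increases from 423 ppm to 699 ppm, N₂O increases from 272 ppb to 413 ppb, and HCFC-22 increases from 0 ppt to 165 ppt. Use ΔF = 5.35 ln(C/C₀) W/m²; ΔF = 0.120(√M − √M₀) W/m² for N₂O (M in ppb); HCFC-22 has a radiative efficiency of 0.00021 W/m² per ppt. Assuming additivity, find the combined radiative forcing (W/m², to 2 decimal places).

CO₂: 5.35 × ln(699/423) = 5.35 × ln(1.65248) = 5.35 × 0.50228 = 2.6872 W/m².
N₂O: 0.120 × (√413 − √272) = 0.120 × (20.3224 − 16.4924) = 0.120 × 3.8300 = 0.4596 W/m².
HCFC-22: ΔF = 0.00021 × (165 − 0) = 0.00021 × 165 = 0.0347 W/m².
Total ΔF = 2.6872 + 0.4596 + 0.0347 = 3.1815 W/m².

ΔF = 3.18 W/m²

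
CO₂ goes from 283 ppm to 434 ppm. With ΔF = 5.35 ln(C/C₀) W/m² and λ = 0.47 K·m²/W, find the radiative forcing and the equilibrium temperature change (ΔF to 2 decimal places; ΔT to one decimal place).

ΔF = 2.29 W/m²; ΔT = 1.1 K

CO₂: 5.35 × ln(434/283) = 5.35 × ln(1.53357) = 5.35 × 0.42760 = 2.2877 W/m².
ΔT = λ ΔF = 0.47 × 2.29 = 1.0763 K.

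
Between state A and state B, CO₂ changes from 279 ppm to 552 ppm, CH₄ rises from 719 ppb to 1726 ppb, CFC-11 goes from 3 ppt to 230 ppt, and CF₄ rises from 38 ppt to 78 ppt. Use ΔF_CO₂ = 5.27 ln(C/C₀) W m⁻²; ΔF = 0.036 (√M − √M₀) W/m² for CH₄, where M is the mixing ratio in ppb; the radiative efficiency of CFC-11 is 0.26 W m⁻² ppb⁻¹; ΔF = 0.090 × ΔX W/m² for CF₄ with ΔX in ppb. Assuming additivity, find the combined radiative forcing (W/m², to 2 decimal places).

CO₂: 5.27 × ln(552/279) = 5.27 × ln(1.97849) = 5.27 × 0.68233 = 3.5959 W/m².
CH₄: 0.036 × (√1726 − √719) = 0.036 × (41.5452 − 26.8142) = 0.036 × 14.7310 = 0.5303 W/m².
CFC-11: Δ = 230 − 3 = 227 ppt = 0.227 ppb; ΔF = 0.26 × 0.227 = 0.0590 W/m².
CF₄: Δ = 78 − 38 = 40 ppt = 0.040 ppb; ΔF = 0.090 × 0.040 = 0.0036 W/m².
Total ΔF = 3.5959 + 0.5303 + 0.0590 + 0.0036 = 4.1888 W/m².

ΔF = 4.19 W/m²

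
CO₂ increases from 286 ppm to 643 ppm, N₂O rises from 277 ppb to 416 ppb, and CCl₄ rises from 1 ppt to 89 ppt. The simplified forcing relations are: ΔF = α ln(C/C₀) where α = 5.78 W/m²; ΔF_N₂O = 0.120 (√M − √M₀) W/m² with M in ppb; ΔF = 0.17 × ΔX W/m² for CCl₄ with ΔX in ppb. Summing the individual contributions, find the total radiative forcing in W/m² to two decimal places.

CO₂: 5.78 × ln(643/286) = 5.78 × ln(2.24825) = 5.78 × 0.81015 = 4.6827 W/m².
N₂O: 0.120 × (√416 − √277) = 0.120 × (20.3961 − 16.6433) = 0.120 × 3.7528 = 0.4503 W/m².
CCl₄: Δ = 89 − 1 = 88 ppt = 0.088 ppb; ΔF = 0.17 × 0.088 = 0.0150 W/m².
Total ΔF = 4.6827 + 0.4503 + 0.0150 = 5.1480 W/m².

ΔF = 5.15 W/m²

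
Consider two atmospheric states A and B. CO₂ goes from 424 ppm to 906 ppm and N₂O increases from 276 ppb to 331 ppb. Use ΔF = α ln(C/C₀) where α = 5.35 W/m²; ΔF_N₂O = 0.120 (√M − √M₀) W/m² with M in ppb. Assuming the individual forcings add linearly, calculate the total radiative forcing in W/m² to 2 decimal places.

CO₂: 5.35 × ln(906/424) = 5.35 × ln(2.13679) = 5.35 × 0.75930 = 4.0623 W/m².
N₂O: 0.120 × (√331 − √276) = 0.120 × (18.1934 − 16.6132) = 0.120 × 1.5802 = 0.1896 W/m².
Total ΔF = 4.0623 + 0.1896 = 4.2519 W/m².

ΔF = 4.25 W/m²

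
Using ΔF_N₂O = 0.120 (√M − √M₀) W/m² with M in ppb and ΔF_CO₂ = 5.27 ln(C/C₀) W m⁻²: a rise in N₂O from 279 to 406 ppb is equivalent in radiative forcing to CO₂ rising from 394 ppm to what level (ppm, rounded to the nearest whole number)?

N₂O forcing: 0.120 × (√406 − √279) = 0.120 × (20.1494 − 16.7033) = 0.120 × 3.4461 = 0.41353 W/m².
Set 5.27 ln(C/394) = 0.41353: ln(C/394) = 0.41353/5.27 = 0.07847, so C = 394 × e^0.07847 = 394 × 1.08163 = 426.16 ppm.

C ≈ 426 ppm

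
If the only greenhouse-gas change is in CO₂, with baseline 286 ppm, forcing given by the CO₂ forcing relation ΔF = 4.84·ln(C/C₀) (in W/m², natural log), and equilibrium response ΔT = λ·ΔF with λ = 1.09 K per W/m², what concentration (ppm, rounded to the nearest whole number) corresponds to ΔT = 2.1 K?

Required forcing: ΔF = ΔT/λ = 2.1/1.09 = 1.9266 W/m².
Then ln(C/286) = ΔF/4.84 = 1.9266/4.84 = 0.39806.
So C = 286 × e^0.39806 = 286 × 1.48893 = 425.83 ppm.

C ≈ 426 ppm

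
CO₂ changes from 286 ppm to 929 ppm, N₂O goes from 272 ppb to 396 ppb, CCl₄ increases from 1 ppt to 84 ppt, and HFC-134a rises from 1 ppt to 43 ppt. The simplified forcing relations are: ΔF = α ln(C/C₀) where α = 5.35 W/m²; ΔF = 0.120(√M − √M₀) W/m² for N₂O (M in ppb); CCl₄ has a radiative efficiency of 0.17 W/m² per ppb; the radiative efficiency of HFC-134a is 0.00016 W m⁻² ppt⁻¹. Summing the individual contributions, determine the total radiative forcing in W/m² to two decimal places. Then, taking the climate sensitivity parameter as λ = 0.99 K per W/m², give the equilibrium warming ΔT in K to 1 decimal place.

CO₂: 5.35 × ln(929/286) = 5.35 × ln(3.24825) = 5.35 × 1.17812 = 6.3029 W/m².
N₂O: 0.120 × (√396 − √272) = 0.120 × (19.8997 − 16.4924) = 0.120 × 3.4073 = 0.4089 W/m².
CCl₄: Δ = 84 − 1 = 83 ppt = 0.083 ppb; ΔF = 0.17 × 0.083 = 0.0141 W/m².
HFC-134a: ΔF = 0.00016 × (43 − 1) = 0.00016 × 42 = 0.0067 W/m².
Total ΔF = 6.3029 + 0.4089 + 0.0141 + 0.0067 = 6.7326 W/m².
ΔT = λ ΔF = 0.99 × 6.73 = 6.6627 K.

ΔF = 6.73 W/m²; ΔT = 6.7 K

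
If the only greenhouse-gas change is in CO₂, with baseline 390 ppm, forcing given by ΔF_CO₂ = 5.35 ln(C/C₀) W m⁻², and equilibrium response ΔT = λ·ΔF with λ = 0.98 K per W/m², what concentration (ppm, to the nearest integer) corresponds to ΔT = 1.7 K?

Required forcing: ΔF = ΔT/λ = 1.7/0.98 = 1.7347 W/m².
Then ln(C/390) = ΔF/5.35 = 1.7347/5.35 = 0.32424.
So C = 390 × e^0.32424 = 390 × 1.38298 = 539.36 ppm.

C ≈ 539 ppm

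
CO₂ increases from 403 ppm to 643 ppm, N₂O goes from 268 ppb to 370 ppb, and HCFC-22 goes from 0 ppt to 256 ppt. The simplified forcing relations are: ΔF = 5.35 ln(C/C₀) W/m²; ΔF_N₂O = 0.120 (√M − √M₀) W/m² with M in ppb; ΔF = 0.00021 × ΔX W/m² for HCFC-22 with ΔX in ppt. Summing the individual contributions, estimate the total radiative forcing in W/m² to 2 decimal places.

CO₂: 5.35 × ln(643/403) = 5.35 × ln(1.59553) = 5.35 × 0.46721 = 2.4996 W/m².
N₂O: 0.120 × (√370 − √268) = 0.120 × (19.2354 − 16.3707) = 0.120 × 2.8647 = 0.3438 W/m².
HCFC-22: ΔF = 0.00021 × (256 − 0) = 0.00021 × 256 = 0.0538 W/m².
Total ΔF = 2.4996 + 0.3438 + 0.0538 = 2.8972 W/m².

ΔF = 2.90 W/m²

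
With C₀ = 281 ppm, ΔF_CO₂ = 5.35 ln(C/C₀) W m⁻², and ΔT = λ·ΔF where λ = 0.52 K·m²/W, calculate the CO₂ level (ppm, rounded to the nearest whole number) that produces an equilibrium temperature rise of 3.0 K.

Required forcing: ΔF = ΔT/λ = 3.0/0.52 = 5.7692 W/m².
Then ln(C/281) = ΔF/5.35 = 5.7692/5.35 = 1.07836.
So C = 281 × e^1.07836 = 281 × 2.93985 = 826.10 ppm.

C ≈ 826 ppm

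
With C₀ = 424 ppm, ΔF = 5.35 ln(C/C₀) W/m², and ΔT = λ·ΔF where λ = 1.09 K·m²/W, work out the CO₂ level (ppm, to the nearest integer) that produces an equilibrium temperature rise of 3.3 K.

C ≈ 747 ppm

Required forcing: ΔF = ΔT/λ = 3.3/1.09 = 3.0275 W/m².
Then ln(C/424) = ΔF/5.35 = 3.0275/5.35 = 0.56589.
So C = 424 × e^0.56589 = 424 × 1.76101 = 746.67 ppm.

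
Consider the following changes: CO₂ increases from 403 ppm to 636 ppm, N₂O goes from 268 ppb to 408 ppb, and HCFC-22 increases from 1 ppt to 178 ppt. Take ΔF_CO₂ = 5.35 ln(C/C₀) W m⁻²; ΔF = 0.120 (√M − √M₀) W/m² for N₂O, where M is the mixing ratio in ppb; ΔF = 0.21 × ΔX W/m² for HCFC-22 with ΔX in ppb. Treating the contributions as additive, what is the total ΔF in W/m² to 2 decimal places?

CO₂: 5.35 × ln(636/403) = 5.35 × ln(1.57816) = 5.35 × 0.45626 = 2.4410 W/m².
N₂O: 0.120 × (√408 − √268) = 0.120 × (20.1990 − 16.3707) = 0.120 × 3.8283 = 0.4594 W/m².
HCFC-22: Δ = 178 − 1 = 177 ppt = 0.177 ppb; ΔF = 0.21 × 0.177 = 0.0372 W/m².
Total ΔF = 2.4410 + 0.4594 + 0.0372 = 2.9376 W/m².

ΔF = 2.94 W/m²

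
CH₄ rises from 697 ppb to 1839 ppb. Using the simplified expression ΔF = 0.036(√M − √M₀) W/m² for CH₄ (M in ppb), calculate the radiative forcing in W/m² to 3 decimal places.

CH₄: 0.036 × (√1839 − √697) = 0.036 × (42.8836 − 26.4008) = 0.036 × 16.4828 = 0.5934 W/m².

ΔF = 0.593 W/m²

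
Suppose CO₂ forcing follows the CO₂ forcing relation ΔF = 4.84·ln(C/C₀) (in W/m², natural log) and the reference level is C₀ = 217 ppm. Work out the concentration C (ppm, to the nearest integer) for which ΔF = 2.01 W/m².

C ≈ 329 ppm

Set 4.84 ln(C/217) = 2.01, so ln(C/217) = 2.01/4.84 = 0.41529.
Then C/217 = e^0.41529 = 1.51481, giving C = 217 × 1.51481 = 328.71 ppm.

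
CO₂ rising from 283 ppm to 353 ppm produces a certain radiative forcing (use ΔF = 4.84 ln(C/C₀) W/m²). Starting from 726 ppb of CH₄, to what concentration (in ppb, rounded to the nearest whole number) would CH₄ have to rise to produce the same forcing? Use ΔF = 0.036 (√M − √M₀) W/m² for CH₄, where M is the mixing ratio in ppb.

M ≈ 3210 ppb

CO₂ forcing: 4.84 × ln(353/283) = 4.84 × 0.221021 = 1.06974 W/m².
Set 0.036(√M − √726) = 1.06974: √M = 1.06974/0.036 + √726 = 29.7150 + 26.9444 = 56.6594.
M = (56.6594)² = 3210.29 ppb.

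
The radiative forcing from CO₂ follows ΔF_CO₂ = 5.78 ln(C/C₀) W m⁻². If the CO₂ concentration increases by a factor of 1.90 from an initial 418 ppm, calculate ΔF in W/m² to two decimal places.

ΔF = 3.71 W/m²

Because the forcing depends only on the ratio C/C₀, the initial concentration does not enter.
ΔF = 5.78 × ln(1.90) = 5.78 × 0.64185 = 3.7099 W/m².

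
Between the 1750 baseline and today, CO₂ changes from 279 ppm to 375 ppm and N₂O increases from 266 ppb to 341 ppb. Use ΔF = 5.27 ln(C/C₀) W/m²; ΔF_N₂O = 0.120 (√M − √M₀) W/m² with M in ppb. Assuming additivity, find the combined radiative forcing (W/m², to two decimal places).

CO₂: 5.27 × ln(375/279) = 5.27 × ln(1.34409) = 5.27 × 0.29572 = 1.5584 W/m².
N₂O: 0.120 × (√341 − √266) = 0.120 × (18.4662 − 16.3095) = 0.120 × 2.1567 = 0.2588 W/m².
Total ΔF = 1.5584 + 0.2588 = 1.8172 W/m².

ΔF = 1.82 W/m²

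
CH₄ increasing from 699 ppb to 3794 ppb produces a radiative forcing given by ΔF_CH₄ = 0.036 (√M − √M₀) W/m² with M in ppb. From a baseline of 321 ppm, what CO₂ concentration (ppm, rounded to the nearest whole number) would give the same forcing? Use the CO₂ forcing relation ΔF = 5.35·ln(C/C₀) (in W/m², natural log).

CH₄ forcing: 0.036 × (√3794 − √699) = 0.036 × (61.5955 − 26.4386) = 0.036 × 35.1569 = 1.26565 W/m².
Set 5.35 ln(C/321) = 1.26565: ln(C/321) = 1.26565/5.35 = 0.23657, so C = 321 × e^0.23657 = 321 × 1.26690 = 406.67 ppm.

C ≈ 407 ppm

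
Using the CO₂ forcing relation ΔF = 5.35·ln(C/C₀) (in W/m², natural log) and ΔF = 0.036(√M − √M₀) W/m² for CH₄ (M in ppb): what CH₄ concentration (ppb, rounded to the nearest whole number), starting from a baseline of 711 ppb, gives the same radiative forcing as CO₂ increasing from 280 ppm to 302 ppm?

M ≈ 1437 ppb

CO₂ forcing: 5.35 × ln(302/280) = 5.35 × 0.075637 = 0.40466 W/m².
Set 0.036(√M − √711) = 0.40466: √M = 0.40466/0.036 + √711 = 11.2406 + 26.6646 = 37.9052.
M = (37.9052)² = 1436.80 ppb.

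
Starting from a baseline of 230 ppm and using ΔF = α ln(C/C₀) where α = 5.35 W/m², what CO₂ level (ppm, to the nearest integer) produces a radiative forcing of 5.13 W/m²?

Set 5.35 ln(C/230) = 5.13, so ln(C/230) = 5.13/5.35 = 0.95888.
Then C/230 = e^0.95888 = 2.60877, giving C = 230 × 2.60877 = 600.02 ppm.

C ≈ 600 ppm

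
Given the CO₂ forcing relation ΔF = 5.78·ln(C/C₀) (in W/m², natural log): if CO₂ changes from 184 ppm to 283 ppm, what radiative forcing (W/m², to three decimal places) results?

CO₂ absorption bands are partially saturated, so forcing scales with the logarithm of the concentration ratio.
CO₂: 5.78 × ln(283/184) = 5.78 × ln(1.53804) = 5.78 × 0.43051 = 2.4883 W/m².

ΔF = 2.488 W/m²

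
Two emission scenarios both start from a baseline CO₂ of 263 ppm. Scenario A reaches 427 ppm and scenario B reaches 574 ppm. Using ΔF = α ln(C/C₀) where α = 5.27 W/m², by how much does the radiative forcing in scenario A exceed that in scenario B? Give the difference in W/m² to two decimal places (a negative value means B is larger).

ΔF_A = 5.27 ln(427/263) = 5.27 × 0.48463 = 2.5540 W/m².
ΔF_B = 5.27 ln(574/263) = 5.27 × 0.78048 = 4.1131 W/m².
Difference: 2.5540 − 4.1131 = -1.5591 W/m².
(Equivalently, ΔF_A − ΔF_B = 5.27 ln(427/574) = 5.27 × -0.29585 = -1.5591 W/m².)

ΔF_A − ΔF_B = -1.56 W/m²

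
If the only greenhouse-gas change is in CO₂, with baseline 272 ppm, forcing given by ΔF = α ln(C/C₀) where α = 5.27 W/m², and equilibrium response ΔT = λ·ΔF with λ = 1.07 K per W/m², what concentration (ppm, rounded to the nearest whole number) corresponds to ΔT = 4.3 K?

Required forcing: ΔF = ΔT/λ = 4.3/1.07 = 4.0187 W/m².
Then ln(C/272) = ΔF/5.27 = 4.0187/5.27 = 0.76256.
So C = 272 × e^0.76256 = 272 × 2.14376 = 583.10 ppm.

C ≈ 583 ppm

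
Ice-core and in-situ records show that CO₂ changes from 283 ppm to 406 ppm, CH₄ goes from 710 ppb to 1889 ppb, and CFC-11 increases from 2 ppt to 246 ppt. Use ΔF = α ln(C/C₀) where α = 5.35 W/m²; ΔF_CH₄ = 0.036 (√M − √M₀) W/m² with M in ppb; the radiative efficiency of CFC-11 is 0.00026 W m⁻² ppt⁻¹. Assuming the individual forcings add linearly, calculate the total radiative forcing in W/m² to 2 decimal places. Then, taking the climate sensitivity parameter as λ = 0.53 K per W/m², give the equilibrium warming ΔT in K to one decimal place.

ΔF = 2.60 W/m²; ΔT = 1.4 K

CO₂: 5.35 × ln(406/283) = 5.35 × ln(1.43463) = 5.35 × 0.36091 = 1.9309 W/m².
CH₄: 0.036 × (√1889 − √710) = 0.036 × (43.4626 − 26.6458) = 0.036 × 16.8168 = 0.6054 W/m².
CFC-11: ΔF = 0.00026 × (246 − 2) = 0.00026 × 244 = 0.0634 W/m².
Total ΔF = 1.9309 + 0.6054 + 0.0634 = 2.5997 W/m².
ΔT = λ ΔF = 0.53 × 2.60 = 1.3780 K.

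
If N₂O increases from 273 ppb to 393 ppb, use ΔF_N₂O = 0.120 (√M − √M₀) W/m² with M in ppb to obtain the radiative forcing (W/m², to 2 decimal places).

N₂O: 0.120 × (√393 − √273) = 0.120 × (19.8242 − 16.5227) = 0.120 × 3.3015 = 0.3962 W/m².

ΔF = 0.40 W/m²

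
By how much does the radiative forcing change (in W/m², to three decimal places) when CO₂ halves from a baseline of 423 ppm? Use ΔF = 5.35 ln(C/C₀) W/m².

Because the forcing depends only on the ratio C/C₀, the initial concentration does not enter.
ΔF = 5.35 × ln(0.5) = 5.35 × -0.69315 = -3.7084 W/m².

ΔF = -3.708 W/m²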